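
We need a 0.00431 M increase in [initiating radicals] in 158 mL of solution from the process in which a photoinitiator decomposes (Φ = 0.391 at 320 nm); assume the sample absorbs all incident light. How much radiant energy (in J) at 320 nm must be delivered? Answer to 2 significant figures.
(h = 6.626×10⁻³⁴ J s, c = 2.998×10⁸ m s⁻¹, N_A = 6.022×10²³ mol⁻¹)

650 J

Product: (0.00431 M)(0.158 L) = 6.810×10⁻⁴ mol.
Photons that must be absorbed: 6.810×10⁻⁴ / 0.391 = 0.001742 mol.
Photon energy: hc/λ = 6.208×10⁻¹⁹ J; per mole, 3.738×10⁵ J mol⁻¹.
Energy required: 0.001742 × 3.738×10⁵ = 650 J.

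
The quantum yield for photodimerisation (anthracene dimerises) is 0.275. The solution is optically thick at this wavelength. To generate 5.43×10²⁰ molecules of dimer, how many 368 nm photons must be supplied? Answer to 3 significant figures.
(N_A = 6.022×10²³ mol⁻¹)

Product: 5.43×10²⁰ / 6.022×10²³ = 9.017×10⁻⁴ mol.
Photons that must be absorbed: 9.017×10⁻⁴ / 0.275 = 0.003279 mol.
Photon count: 0.003279 × 6.022×10²³ = 1.97×10²¹.

1.97×10²¹ photons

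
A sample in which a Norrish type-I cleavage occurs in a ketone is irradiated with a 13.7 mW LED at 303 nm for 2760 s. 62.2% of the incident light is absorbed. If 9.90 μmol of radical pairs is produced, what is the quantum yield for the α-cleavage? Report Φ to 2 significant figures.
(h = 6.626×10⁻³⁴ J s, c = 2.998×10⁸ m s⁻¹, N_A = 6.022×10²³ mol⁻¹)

Φ = 0.17

Product: 9.90 μmol = 9.90×10⁻⁶ mol.
Photon energy at 303 nm: hc/λ = (6.626×10⁻³⁴)(2.998×10⁸)/(303×10⁻⁹) = 6.556×10⁻¹⁹ J.
Energy delivered: (13.7 mW)(2760 s) = 37.81 J.
Photons incident: 37.81 / 6.556×10⁻¹⁹ = 5.767×10¹⁹, i.e. 5.767×10¹⁹/6.022×10²³ = 9.577×10⁻⁵ mol.
Photons absorbed: 0.622 × 9.577×10⁻⁵ = 5.957×10⁻⁵ mol.
Φ = 9.90×10⁻⁶ mol / 5.957×10⁻⁵ mol photons = 0.17.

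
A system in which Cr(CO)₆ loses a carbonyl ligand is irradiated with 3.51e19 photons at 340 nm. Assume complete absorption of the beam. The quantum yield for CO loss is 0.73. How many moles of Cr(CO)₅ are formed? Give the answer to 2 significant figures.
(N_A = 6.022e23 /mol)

Moles of photons: 3.51e19 / 6.022e23 = 5.829e-5 mol.
Product: Φ × n_abs = 0.73 × 5.829e-5 = 4.255e-5 mol.

4.3e-5 mol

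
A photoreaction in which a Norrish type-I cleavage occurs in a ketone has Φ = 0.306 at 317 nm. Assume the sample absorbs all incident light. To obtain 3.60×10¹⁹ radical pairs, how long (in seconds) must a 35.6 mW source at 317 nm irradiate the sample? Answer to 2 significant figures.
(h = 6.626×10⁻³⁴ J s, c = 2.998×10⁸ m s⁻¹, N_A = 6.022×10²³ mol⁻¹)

t ≈ 2100 s

Product: 3.60×10¹⁹ / 6.022×10²³ = 5.978×10⁻⁵ mol.
Photons that must be absorbed: 5.978×10⁻⁵ / 0.306 = 1.954×10⁻⁴ mol.
Photon energy: hc/λ = 6.266×10⁻¹⁹ J; per mole, 3.773×10⁵ J mol⁻¹.
Energy required: 1.954×10⁻⁴ × 3.773×10⁵ = 73.72 J.
Time: 73.72 J / 0.0356 W = 2100 s.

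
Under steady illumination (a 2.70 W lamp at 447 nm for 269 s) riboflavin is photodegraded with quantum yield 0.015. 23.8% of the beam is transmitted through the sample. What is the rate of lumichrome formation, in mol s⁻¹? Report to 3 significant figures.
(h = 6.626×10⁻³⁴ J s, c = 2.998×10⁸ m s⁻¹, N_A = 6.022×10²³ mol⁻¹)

1.15×10⁻⁷ mol s⁻¹

Photon energy at 447 nm: hc/λ = (6.626×10⁻³⁴)(2.998×10⁸)/(447×10⁻⁹) = 4.444×10⁻¹⁹ J.
Energy delivered: (2.70 W)(269 s) = 726.3 J.
Photons incident: 726.3 / 4.444×10⁻¹⁹ = 1.634×10²¹, i.e. 1.634×10²¹/6.022×10²³ = 0.002713 mol.
Fraction absorbed: 1 − 23.8/100 = 0.7620.
Photons absorbed: 0.7620 × 0.002713 = 0.002067 mol.
Product formed: 0.015 × 0.002067 = 3.101×10⁻⁵ mol.
Rate: 3.101×10⁻⁵ / 269 s = 1.15×10⁻⁷ mol s⁻¹.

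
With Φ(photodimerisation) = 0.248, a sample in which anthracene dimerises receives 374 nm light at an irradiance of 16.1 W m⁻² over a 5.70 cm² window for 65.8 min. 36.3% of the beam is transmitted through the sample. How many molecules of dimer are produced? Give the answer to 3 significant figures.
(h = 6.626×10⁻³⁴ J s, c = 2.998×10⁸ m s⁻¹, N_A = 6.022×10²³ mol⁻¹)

1.08×10¹⁹ molecules

Photon energy at 374 nm: hc/λ = (6.626×10⁻³⁴)(2.998×10⁸)/(374×10⁻⁹) = 5.311×10⁻¹⁹ J.
Energy delivered: (16.1 W m⁻²)(5.70×10⁻⁴ m²)(3948 s) = 36.23 J.
Photons incident: 36.23 / 5.311×10⁻¹⁹ = 6.822×10¹⁹, i.e. 6.822×10¹⁹/6.022×10²³ = 1.133×10⁻⁴ mol.
Fraction absorbed: 1 − 36.3/100 = 0.6370.
Photons absorbed: 0.6370 × 1.133×10⁻⁴ = 7.217×10⁻⁵ mol.
Product: Φ × n_abs = 0.248 × 7.217×10⁻⁵ = 1.790×10⁻⁵ mol.
As a count: 1.790×10⁻⁵ × 6.022×10²³ = 1.08×10¹⁹.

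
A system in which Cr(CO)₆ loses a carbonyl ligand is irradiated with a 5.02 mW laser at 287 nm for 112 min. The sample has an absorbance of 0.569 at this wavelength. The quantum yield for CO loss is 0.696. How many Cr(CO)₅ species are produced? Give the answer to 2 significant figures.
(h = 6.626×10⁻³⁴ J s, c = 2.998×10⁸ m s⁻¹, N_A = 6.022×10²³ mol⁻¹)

Photon energy at 287 nm: hc/λ = (6.626×10⁻³⁴)(2.998×10⁸)/(287×10⁻⁹) = 6.922×10⁻¹⁹ J.
Energy delivered: (5.02 mW)(6720 s) = 33.73 J.
Photons incident: 33.73 / 6.922×10⁻¹⁹ = 4.873×10¹⁹, i.e. 4.873×10¹⁹/6.022×10²³ = 8.092×10⁻⁵ mol.
Fraction absorbed: 1 − 10^(−0.569) = 0.7302.
Photons absorbed: 0.7302 × 8.092×10⁻⁵ = 5.909×10⁻⁵ mol.
Product: Φ × n_abs = 0.696 × 5.909×10⁻⁵ = 4.113×10⁻⁵ mol.
As a count: 4.113×10⁻⁵ × 6.022×10²³ = 2.5×10¹⁹.

2.5×10¹⁹ species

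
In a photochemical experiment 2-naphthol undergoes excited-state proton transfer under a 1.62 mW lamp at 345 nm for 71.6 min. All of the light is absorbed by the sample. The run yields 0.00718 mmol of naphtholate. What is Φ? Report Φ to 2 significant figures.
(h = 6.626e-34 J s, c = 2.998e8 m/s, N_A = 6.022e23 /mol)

Product: 0.00718 mmol = 7.18e-6 mol.
Photon energy at 345 nm: hc/λ = (6.626e-34)(2.998e8)/(345e-9) = 5.758e-19 J.
Energy delivered: (1.62 mW)(4296 s) = 6.960 J.
Photons incident: 6.960 / 5.758e-19 = 1.209e19, i.e. 1.209e19/6.022e23 = 2.008e-5 mol.
Φ = 7.18e-6 mol / 2.008e-5 mol photons = 0.36.

Φ = 0.36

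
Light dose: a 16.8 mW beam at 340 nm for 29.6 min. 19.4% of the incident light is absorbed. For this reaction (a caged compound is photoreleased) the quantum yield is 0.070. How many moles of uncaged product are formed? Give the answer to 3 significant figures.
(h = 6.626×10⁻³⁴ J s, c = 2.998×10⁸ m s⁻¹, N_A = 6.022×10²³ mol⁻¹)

1.15×10⁻⁶ mol

Photon energy at 340 nm: hc/λ = (6.626×10⁻³⁴)(2.998×10⁸)/(340×10⁻⁹) = 5.843×10⁻¹⁹ J.
Energy delivered: (16.8 mW)(1776 s) = 29.84 J.
Photons incident: 29.84 / 5.843×10⁻¹⁹ = 5.107×10¹⁹, i.e. 5.107×10¹⁹/6.022×10²³ = 8.481×10⁻⁵ mol.
Photons absorbed: 0.194 × 8.481×10⁻⁵ = 1.645×10⁻⁵ mol.
Product: Φ × n_abs = 0.070 × 1.645×10⁻⁵ = 1.152×10⁻⁶ mol.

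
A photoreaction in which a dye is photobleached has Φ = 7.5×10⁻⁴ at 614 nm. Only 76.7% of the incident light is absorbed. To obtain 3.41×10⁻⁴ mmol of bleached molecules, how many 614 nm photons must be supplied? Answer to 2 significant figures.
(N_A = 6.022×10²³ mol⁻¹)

3.6×10²⁰ photons

Product: 3.41×10⁻⁴ mmol = 3.41×10⁻⁷ mol.
Photons that must be absorbed: 3.41×10⁻⁷ / 7.5×10⁻⁴ = 4.547×10⁻⁴ mol.
Incident photons needed: 4.547×10⁻⁴ / 0.767 = 5.928×10⁻⁴ mol.
Photon count: 5.928×10⁻⁴ × 6.022×10²³ = 3.6×10²⁰.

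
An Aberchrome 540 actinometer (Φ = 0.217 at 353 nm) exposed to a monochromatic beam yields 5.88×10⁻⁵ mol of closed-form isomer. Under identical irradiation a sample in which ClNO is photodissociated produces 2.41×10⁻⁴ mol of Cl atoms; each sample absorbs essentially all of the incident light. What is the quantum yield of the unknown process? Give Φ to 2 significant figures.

Φ = 0.89

Photons absorbed by the actinometer: 5.88×10⁻⁵ / 0.217 = 2.710×10⁻⁴ mol.
Φ(unknown) = 2.41×10⁻⁴ / 2.710×10⁻⁴ = 0.89.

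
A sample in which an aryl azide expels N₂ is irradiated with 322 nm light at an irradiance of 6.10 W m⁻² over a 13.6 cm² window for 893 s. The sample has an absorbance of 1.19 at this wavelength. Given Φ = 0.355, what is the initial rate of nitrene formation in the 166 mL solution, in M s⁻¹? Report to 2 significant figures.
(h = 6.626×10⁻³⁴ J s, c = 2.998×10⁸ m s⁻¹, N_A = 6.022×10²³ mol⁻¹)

4.5×10⁻⁸ M s⁻¹

Photon energy at 322 nm: hc/λ = (6.626×10⁻³⁴)(2.998×10⁸)/(322×10⁻⁹) = 6.169×10⁻¹⁹ J.
Energy delivered: (6.10 W m⁻²)(13.6×10⁻⁴ m²)(893 s) = 7.408 J.
Photons incident: 7.408 / 6.169×10⁻¹⁹ = 1.201×10¹⁹, i.e. 1.201×10¹⁹/6.022×10²³ = 1.994×10⁻⁵ mol.
Fraction absorbed: 1 − 10^(−1.19) = 0.9354.
Photons absorbed: 0.9354 × 1.994×10⁻⁵ = 1.865×10⁻⁵ mol.
Product formed: 0.355 × 1.865×10⁻⁵ = 6.621×10⁻⁶ mol.
Rate: 6.621×10⁻⁶ mol / (893 s × 0.166 L) = 4.5×10⁻⁸ M s⁻¹.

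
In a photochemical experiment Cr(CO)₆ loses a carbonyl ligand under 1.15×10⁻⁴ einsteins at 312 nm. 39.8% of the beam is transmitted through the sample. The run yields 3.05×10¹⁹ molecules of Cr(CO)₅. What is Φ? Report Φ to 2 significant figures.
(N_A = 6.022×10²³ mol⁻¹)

Product: 3.05×10¹⁹ / 6.022×10²³ = 5.065×10⁻⁵ mol.
Fraction absorbed: 1 − 39.8/100 = 0.6020.
Photons absorbed: 0.6020 × 1.15×10⁻⁴ = 6.923×10⁻⁵ mol.
Φ = 5.065×10⁻⁵ mol / 6.923×10⁻⁵ mol photons = 0.73.

Φ = 0.73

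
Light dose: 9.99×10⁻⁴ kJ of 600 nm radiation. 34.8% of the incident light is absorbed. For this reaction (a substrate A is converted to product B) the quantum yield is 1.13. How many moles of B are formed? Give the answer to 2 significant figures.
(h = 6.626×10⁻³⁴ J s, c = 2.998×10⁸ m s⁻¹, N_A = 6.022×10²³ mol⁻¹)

2.0×10⁻⁶ mol

Photon energy at 600 nm: hc/λ = (6.626×10⁻³⁴)(2.998×10⁸)/(600×10⁻⁹) = 3.311×10⁻¹⁹ J.
Incident energy: 9.99×10⁻⁴ kJ = 0.999 J.
Photons incident: 0.999 / 3.311×10⁻¹⁹ = 3.017×10¹⁸, i.e. 3.017×10¹⁸/6.022×10²³ = 5.010×10⁻⁶ mol.
Photons absorbed: 0.348 × 5.010×10⁻⁶ = 1.743×10⁻⁶ mol.
Product: Φ × n_abs = 1.13 × 1.743×10⁻⁶ = 1.970×10⁻⁶ mol.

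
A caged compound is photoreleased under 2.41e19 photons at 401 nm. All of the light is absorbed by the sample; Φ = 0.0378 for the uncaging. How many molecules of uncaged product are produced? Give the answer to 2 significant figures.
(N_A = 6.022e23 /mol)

9.1e17 molecules

Moles of photons: 2.41e19 / 6.022e23 = 4.002e-5 mol.
Product: Φ × n_abs = 0.0378 × 4.002e-5 = 1.513e-6 mol.
As a count: 1.513e-6 × 6.022e23 = 9.1e17.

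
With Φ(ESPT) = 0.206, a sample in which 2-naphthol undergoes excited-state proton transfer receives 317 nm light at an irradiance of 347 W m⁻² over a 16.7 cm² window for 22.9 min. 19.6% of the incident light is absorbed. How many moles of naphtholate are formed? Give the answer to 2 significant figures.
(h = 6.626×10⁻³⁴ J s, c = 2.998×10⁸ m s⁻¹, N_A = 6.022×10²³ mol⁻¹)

Photon energy at 317 nm: hc/λ = (6.626×10⁻³⁴)(2.998×10⁸)/(317×10⁻⁹) = 6.266×10⁻¹⁹ J.
Energy delivered: (347 W m⁻²)(16.7×10⁻⁴ m²)(1374 s) = 796.2 J.
Photons incident: 796.2 / 6.266×10⁻¹⁹ = 1.271×10²¹, i.e. 1.271×10²¹/6.022×10²³ = 0.002111 mol.
Photons absorbed: 0.196 × 0.002111 = 4.138×10⁻⁴ mol.
Product: Φ × n_abs = 0.206 × 4.138×10⁻⁴ = 8.524×10⁻⁵ mol.

8.5×10⁻⁵ mol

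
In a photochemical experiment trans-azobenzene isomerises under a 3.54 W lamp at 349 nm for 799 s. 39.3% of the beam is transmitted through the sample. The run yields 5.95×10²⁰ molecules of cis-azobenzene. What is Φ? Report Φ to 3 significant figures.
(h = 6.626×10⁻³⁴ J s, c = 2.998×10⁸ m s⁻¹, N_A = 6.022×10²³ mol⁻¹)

Product: 5.95×10²⁰ / 6.022×10²³ = 9.880×10⁻⁴ mol.
Photon energy at 349 nm: hc/λ = (6.626×10⁻³⁴)(2.998×10⁸)/(349×10⁻⁹) = 5.692×10⁻¹⁹ J.
Energy delivered: (3.54 W)(799 s) = 2828 J.
Photons incident: 2828 / 5.692×10⁻¹⁹ = 4.968×10²¹, i.e. 4.968×10²¹/6.022×10²³ = 0.008250 mol.
Fraction absorbed: 1 − 39.3/100 = 0.6070.
Photons absorbed: 0.6070 × 0.008250 = 0.005008 mol.
Φ = 9.880×10⁻⁴ mol / 0.005008 mol photons = 0.197.

Φ = 0.197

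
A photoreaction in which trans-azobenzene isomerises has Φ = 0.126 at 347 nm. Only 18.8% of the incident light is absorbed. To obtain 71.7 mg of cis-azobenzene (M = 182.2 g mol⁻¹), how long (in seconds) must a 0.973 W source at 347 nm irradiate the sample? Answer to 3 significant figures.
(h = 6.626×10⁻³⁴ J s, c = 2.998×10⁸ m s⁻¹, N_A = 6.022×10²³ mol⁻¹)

t ≈ 5890 s

Product: 71.7 mg / 182.2 g mol⁻¹ = 3.935×10⁻⁴ mol.
Photons that must be absorbed: 3.935×10⁻⁴ / 0.126 = 0.003123 mol.
Incident photons needed: 0.003123 / 0.188 = 0.01661 mol.
Photon energy: hc/λ = 5.725×10⁻¹⁹ J; per mole, 3.448×10⁵ J mol⁻¹.
Energy required: 0.01661 × 3.448×10⁵ = 5727 J.
Time: 5727 J / 0.973 W = 5890 s.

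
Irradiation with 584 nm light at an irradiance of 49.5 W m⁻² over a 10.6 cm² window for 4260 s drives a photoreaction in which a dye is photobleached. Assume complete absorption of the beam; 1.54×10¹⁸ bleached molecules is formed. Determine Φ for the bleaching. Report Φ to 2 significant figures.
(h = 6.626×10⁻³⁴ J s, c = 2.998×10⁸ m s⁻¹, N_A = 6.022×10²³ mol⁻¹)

Product: 1.54×10¹⁸ / 6.022×10²³ = 2.557×10⁻⁶ mol.
Photon energy at 584 nm: hc/λ = (6.626×10⁻³⁴)(2.998×10⁸)/(584×10⁻⁹) = 3.401×10⁻¹⁹ J.
Energy delivered: (49.5 W m⁻²)(10.6×10⁻⁴ m²)(4260 s) = 223.5 J.
Photons incident: 223.5 / 3.401×10⁻¹⁹ = 6.572×10²⁰, i.e. 6.572×10²⁰/6.022×10²³ = 0.001091 mol.
Φ = 2.557×10⁻⁶ mol / 0.001091 mol photons = 0.0023.

Φ = 0.0023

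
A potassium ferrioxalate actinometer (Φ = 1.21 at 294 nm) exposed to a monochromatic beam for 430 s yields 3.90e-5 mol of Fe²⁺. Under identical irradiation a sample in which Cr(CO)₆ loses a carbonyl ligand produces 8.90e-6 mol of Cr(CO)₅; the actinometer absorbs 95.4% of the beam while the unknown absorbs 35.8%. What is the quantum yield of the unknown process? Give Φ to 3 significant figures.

Φ = 0.736

Photons absorbed by the actinometer: 3.90e-5 / 1.21 = 3.223e-5 mol.
Incident flux: 3.223e-5 / 0.954 = 3.378e-5 einstein.
Absorbed by unknown: 0.358 × 3.378e-5 = 1.209e-5 mol.
Φ(unknown) = 8.90e-6 / 1.209e-5 = 0.736.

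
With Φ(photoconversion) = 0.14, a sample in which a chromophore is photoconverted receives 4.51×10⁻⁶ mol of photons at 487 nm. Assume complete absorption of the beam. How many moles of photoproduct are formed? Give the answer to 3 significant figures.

6.31×10⁻⁷ mol

Product: Φ × n_abs = 0.14 × 4.51×10⁻⁶ = 6.314×10⁻⁷ mol.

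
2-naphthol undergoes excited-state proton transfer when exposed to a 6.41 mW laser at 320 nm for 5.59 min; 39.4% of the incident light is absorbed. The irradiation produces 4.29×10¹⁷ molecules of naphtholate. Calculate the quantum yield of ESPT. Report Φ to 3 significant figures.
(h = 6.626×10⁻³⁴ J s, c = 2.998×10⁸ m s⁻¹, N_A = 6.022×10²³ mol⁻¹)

Φ = 0.314

Product: 4.29×10¹⁷ / 6.022×10²³ = 7.124×10⁻⁷ mol.
Photon energy at 320 nm: hc/λ = (6.626×10⁻³⁴)(2.998×10⁸)/(320×10⁻⁹) = 6.208×10⁻¹⁹ J.
Energy delivered: (6.41 mW)(335.4 s) = 2.150 J.
Photons incident: 2.150 / 6.208×10⁻¹⁹ = 3.463×10¹⁸, i.e. 3.463×10¹⁸/6.022×10²³ = 5.751×10⁻⁶ mol.
Photons absorbed: 0.394 × 5.751×10⁻⁶ = 2.266×10⁻⁶ mol.
Φ = 7.124×10⁻⁷ mol / 2.266×10⁻⁶ mol photons = 0.314.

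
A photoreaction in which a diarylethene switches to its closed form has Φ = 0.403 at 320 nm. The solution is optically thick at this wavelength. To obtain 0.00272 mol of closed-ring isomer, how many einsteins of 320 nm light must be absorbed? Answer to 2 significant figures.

Photons that must be absorbed: 0.00272 / 0.403 = 0.006749 mol.

0.0067 einstein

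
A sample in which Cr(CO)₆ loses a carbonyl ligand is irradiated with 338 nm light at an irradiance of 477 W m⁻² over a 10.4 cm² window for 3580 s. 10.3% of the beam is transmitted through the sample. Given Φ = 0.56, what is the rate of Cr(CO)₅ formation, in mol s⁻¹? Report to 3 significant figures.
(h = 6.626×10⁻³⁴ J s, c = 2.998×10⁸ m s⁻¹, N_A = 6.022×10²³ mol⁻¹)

Photon energy at 338 nm: hc/λ = (6.626×10⁻³⁴)(2.998×10⁸)/(338×10⁻⁹) = 5.877×10⁻¹⁹ J.
Energy delivered: (477 W m⁻²)(10.4×10⁻⁴ m²)(3580 s) = 1776 J.
Photons incident: 1776 / 5.877×10⁻¹⁹ = 3.022×10²¹, i.e. 3.022×10²¹/6.022×10²³ = 0.005018 mol.
Fraction absorbed: 1 − 10.3/100 = 0.8970.
Photons absorbed: 0.8970 × 0.005018 = 0.004501 mol.
Product formed: 0.56 × 0.004501 = 0.002521 mol.
Rate: 0.002521 / 3580 s = 7.04×10⁻⁷ mol s⁻¹.

7.04×10⁻⁷ mol s⁻¹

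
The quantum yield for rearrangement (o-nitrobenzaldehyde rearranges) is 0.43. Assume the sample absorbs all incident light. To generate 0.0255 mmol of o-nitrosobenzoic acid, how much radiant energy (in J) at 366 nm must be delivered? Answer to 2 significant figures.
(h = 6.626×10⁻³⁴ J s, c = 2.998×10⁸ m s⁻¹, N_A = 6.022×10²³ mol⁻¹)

Product: 0.0255 mmol = 2.55×10⁻⁵ mol.
Photons that must be absorbed: 2.55×10⁻⁵ / 0.43 = 5.930×10⁻⁵ mol.
Photon energy: hc/λ = 5.428×10⁻¹⁹ J; per mole, 3.269×10⁵ J mol⁻¹.
Energy required: 5.930×10⁻⁵ × 3.269×10⁵ = 19 J.

19 J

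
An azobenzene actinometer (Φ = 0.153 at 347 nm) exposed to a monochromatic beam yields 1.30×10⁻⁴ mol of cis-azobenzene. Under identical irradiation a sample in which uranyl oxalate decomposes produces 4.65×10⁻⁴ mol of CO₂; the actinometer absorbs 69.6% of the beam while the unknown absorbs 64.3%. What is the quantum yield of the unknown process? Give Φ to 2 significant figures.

Φ = 0.59

Photons absorbed by the actinometer: 1.30×10⁻⁴ / 0.153 = 8.497×10⁻⁴ mol.
Incident flux: 8.497×10⁻⁴ / 0.696 = 0.001221 einstein.
Absorbed by unknown: 0.643 × 0.001221 = 7.851×10⁻⁴ mol.
Φ(unknown) = 4.65×10⁻⁴ / 7.851×10⁻⁴ = 0.59.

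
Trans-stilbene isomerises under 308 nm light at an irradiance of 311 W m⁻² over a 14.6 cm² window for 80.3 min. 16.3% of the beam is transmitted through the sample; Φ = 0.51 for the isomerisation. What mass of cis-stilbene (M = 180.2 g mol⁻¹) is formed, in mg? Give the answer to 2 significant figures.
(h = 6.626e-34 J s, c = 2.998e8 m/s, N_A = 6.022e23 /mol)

430 mg

Photon energy at 308 nm: hc/λ = (6.626e-34)(2.998e8)/(308e-9) = 6.450e-19 J.
Energy delivered: (311 W m⁻²)(14.6e-4 m²)(4818 s) = 2188 J.
Photons incident: 2188 / 6.450e-19 = 3.392e21, i.e. 3.392e21/6.022e23 = 0.005633 mol.
Fraction absorbed: 1 − 16.3/100 = 0.8370.
Photons absorbed: 0.8370 × 0.005633 = 0.004715 mol.
Product: Φ × n_abs = 0.51 × 0.004715 = 0.002405 mol.
Mass: 0.002405 × 180.2 = 0.4334 g = 430 mg.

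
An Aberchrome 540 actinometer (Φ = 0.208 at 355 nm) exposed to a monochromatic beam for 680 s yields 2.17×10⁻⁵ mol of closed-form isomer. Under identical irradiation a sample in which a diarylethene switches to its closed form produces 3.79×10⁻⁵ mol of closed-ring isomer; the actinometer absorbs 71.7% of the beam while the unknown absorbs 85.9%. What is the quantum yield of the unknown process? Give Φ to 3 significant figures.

Φ = 0.303

Photons absorbed by the actinometer: 2.17×10⁻⁵ / 0.208 = 1.043×10⁻⁴ mol.
Incident flux: 1.043×10⁻⁴ / 0.717 = 1.455×10⁻⁴ einstein.
Absorbed by unknown: 0.859 × 1.455×10⁻⁴ = 1.250×10⁻⁴ mol.
Φ(unknown) = 3.79×10⁻⁵ / 1.250×10⁻⁴ = 0.303.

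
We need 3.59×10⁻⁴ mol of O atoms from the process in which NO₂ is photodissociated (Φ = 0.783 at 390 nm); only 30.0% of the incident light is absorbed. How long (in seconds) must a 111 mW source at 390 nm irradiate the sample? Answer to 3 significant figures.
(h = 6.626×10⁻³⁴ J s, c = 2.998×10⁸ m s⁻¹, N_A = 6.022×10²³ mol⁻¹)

Photons that must be absorbed: 3.59×10⁻⁴ / 0.783 = 4.585×10⁻⁴ mol.
Incident photons needed: 4.585×10⁻⁴ / 0.300 = 0.001528 mol.
Photon energy: hc/λ = 5.094×10⁻¹⁹ J; per mole, 3.068×10⁵ J mol⁻¹.
Energy required: 0.001528 × 3.068×10⁵ = 468.8 J.
Time: 468.8 J / 0.111 W = 4220 s.

t ≈ 4220 s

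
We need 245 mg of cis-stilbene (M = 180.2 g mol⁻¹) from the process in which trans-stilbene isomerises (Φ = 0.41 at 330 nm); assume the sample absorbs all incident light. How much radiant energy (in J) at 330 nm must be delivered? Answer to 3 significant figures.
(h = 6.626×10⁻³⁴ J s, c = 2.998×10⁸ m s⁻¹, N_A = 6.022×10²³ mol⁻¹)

1200 J

Product: 245 mg / 180.2 g mol⁻¹ = 0.001360 mol.
Photons that must be absorbed: 0.001360 / 0.41 = 0.003317 mol.
Photon energy: hc/λ = 6.020×10⁻¹⁹ J; per mole, 3.625×10⁵ J mol⁻¹.
Energy required: 0.003317 × 3.625×10⁵ = 1200 J.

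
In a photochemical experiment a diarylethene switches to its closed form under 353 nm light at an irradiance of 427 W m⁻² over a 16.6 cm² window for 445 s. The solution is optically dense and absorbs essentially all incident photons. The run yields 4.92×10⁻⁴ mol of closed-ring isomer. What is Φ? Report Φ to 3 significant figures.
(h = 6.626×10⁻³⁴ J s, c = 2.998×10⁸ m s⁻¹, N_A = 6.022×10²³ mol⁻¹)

Photon energy at 353 nm: hc/λ = (6.626×10⁻³⁴)(2.998×10⁸)/(353×10⁻⁹) = 5.627×10⁻¹⁹ J.
Energy delivered: (427 W m⁻²)(16.6×10⁻⁴ m²)(445 s) = 315.4 J.
Photons incident: 315.4 / 5.627×10⁻¹⁹ = 5.605×10²⁰, i.e. 5.605×10²⁰/6.022×10²³ = 9.308×10⁻⁴ mol.
Φ = 4.92×10⁻⁴ mol / 9.308×10⁻⁴ mol photons = 0.529.

Φ = 0.529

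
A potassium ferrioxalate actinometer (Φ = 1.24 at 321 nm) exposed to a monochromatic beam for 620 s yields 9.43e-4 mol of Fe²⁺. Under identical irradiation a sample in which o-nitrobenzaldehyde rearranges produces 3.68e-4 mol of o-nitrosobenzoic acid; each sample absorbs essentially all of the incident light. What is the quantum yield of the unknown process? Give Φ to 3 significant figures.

Φ = 0.484

Photons absorbed by the actinometer: 9.43e-4 / 1.24 = 7.605e-4 mol.
Φ(unknown) = 3.68e-4 / 7.605e-4 = 0.484.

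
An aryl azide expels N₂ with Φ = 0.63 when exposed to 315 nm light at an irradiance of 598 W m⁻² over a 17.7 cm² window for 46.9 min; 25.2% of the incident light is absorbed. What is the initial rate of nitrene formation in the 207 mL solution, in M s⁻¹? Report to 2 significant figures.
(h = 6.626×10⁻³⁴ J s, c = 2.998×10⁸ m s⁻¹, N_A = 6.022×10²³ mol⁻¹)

2.1×10⁻⁶ M s⁻¹

Photon energy at 315 nm: hc/λ = (6.626×10⁻³⁴)(2.998×10⁸)/(315×10⁻⁹) = 6.306×10⁻¹⁹ J.
Energy delivered: (598 W m⁻²)(17.7×10⁻⁴ m²)(2814 s) = 2979 J.
Photons incident: 2979 / 6.306×10⁻¹⁹ = 4.724×10²¹, i.e. 4.724×10²¹/6.022×10²³ = 0.007845 mol.
Photons absorbed: 0.252 × 0.007845 = 0.001977 mol.
Product formed: 0.63 × 0.001977 = 0.001246 mol.
Rate: 0.001246 mol / (2814 s × 0.207 L) = 2.1×10⁻⁶ M s⁻¹.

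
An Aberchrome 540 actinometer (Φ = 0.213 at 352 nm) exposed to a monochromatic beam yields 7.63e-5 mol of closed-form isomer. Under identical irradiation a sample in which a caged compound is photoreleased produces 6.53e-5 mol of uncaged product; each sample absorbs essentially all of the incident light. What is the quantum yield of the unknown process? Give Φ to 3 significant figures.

Φ = 0.182

Photons absorbed by the actinometer: 7.63e-5 / 0.213 = 3.582e-4 mol.
Φ(unknown) = 6.53e-5 / 3.582e-4 = 0.182.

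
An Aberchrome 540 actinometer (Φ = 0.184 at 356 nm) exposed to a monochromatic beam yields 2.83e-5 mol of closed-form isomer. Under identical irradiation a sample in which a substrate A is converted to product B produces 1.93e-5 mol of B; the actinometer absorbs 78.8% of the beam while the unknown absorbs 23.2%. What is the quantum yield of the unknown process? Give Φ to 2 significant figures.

Φ = 0.43

Photons absorbed by the actinometer: 2.83e-5 / 0.184 = 1.538e-4 mol.
Incident flux: 1.538e-4 / 0.788 = 1.952e-4 einstein.
Absorbed by unknown: 0.232 × 1.952e-4 = 4.529e-5 mol.
Φ(unknown) = 1.93e-5 / 4.529e-5 = 0.43.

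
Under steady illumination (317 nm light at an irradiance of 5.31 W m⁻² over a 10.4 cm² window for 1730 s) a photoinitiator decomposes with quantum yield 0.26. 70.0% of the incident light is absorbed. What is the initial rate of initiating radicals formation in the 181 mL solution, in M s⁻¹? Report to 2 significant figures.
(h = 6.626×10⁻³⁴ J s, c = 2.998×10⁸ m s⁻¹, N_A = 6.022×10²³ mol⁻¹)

Photon energy at 317 nm: hc/λ = (6.626×10⁻³⁴)(2.998×10⁸)/(317×10⁻⁹) = 6.266×10⁻¹⁹ J.
Energy delivered: (5.31 W m⁻²)(10.4×10⁻⁴ m²)(1730 s) = 9.554 J.
Photons incident: 9.554 / 6.266×10⁻¹⁹ = 1.525×10¹⁹, i.e. 1.525×10¹⁹/6.022×10²³ = 2.532×10⁻⁵ mol.
Photons absorbed: 0.700 × 2.532×10⁻⁵ = 1.772×10⁻⁵ mol.
Product formed: 0.26 × 1.772×10⁻⁵ = 4.607×10⁻⁶ mol.
Rate: 4.607×10⁻⁶ mol / (1730 s × 0.181 L) = 1.5×10⁻⁸ M s⁻¹.

1.5×10⁻⁸ M s⁻¹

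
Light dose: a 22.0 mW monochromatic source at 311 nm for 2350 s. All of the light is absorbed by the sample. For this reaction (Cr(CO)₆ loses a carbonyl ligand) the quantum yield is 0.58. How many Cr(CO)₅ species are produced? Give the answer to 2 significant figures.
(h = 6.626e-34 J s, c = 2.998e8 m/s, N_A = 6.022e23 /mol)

4.7e19 species

Photon energy at 311 nm: hc/λ = (6.626e-34)(2.998e8)/(311e-9) = 6.387e-19 J.
Energy delivered: (22.0 mW)(2350 s) = 51.70 J.
Photons incident: 51.70 / 6.387e-19 = 8.095e19, i.e. 8.095e19/6.022e23 = 1.344e-4 mol.
Product: Φ × n_abs = 0.58 × 1.344e-4 = 7.795e-5 mol.
As a count: 7.795e-5 × 6.022e23 = 4.7e19.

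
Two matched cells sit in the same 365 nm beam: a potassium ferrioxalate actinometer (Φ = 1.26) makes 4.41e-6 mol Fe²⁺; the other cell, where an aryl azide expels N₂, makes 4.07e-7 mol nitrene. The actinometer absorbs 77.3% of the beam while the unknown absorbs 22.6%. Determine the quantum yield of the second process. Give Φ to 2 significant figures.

Φ = 0.40

Photons absorbed by the actinometer: 4.41e-6 / 1.26 = 3.500e-6 mol.
Incident flux: 3.500e-6 / 0.773 = 4.528e-6 einstein.
Absorbed by unknown: 0.226 × 4.528e-6 = 1.023e-6 mol.
Φ(unknown) = 4.07e-7 / 1.023e-6 = 0.40.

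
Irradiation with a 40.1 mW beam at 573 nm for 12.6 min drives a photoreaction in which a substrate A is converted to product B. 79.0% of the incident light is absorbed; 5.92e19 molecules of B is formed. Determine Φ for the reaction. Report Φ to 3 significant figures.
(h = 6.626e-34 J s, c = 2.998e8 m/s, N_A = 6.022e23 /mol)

Product: 5.92e19 / 6.022e23 = 9.831e-5 mol.
Photon energy at 573 nm: hc/λ = (6.626e-34)(2.998e8)/(573e-9) = 3.467e-19 J.
Energy delivered: (40.1 mW)(756 s) = 30.32 J.
Photons incident: 30.32 / 3.467e-19 = 8.745e19, i.e. 8.745e19/6.022e23 = 1.452e-4 mol.
Photons absorbed: 0.790 × 1.452e-4 = 1.147e-4 mol.
Φ = 9.831e-5 mol / 1.147e-4 mol photons = 0.857.

Φ = 0.857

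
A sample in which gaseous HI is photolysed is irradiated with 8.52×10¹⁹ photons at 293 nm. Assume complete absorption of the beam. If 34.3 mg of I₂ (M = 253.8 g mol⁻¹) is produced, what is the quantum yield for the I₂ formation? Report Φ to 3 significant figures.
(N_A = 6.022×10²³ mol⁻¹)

Φ = 0.955

Product: 34.3 mg / 253.8 g mol⁻¹ = 1.351×10⁻⁴ mol.
Moles of photons: 8.52×10¹⁹ / 6.022×10²³ = 1.415×10⁻⁴ mol.
Φ = 1.351×10⁻⁴ mol / 1.415×10⁻⁴ mol photons = 0.955.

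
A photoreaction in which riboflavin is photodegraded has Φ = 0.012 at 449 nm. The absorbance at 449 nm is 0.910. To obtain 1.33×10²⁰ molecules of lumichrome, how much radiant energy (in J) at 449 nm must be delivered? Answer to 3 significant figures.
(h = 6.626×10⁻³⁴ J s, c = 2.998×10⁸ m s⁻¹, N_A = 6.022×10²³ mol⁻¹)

5590 J

Product: 1.33×10²⁰ / 6.022×10²³ = 2.209×10⁻⁴ mol.
Photons that must be absorbed: 2.209×10⁻⁴ / 0.012 = 0.01841 mol.
Fraction absorbed: 1 − 10^(−0.910) = 0.8770.
Incident photons needed: 0.01841 / 0.8770 = 0.02099 mol.
Photon energy: hc/λ = 4.424×10⁻¹⁹ J; per mole, 2.664×10⁵ J mol⁻¹.
Energy required: 0.02099 × 2.664×10⁵ = 5590 J.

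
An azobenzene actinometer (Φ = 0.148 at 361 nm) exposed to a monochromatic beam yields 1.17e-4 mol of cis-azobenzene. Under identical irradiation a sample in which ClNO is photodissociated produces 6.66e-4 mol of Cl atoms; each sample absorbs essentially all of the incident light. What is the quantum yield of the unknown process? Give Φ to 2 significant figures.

Photons absorbed by the actinometer: 1.17e-4 / 0.148 = 7.905e-4 mol.
Φ(unknown) = 6.66e-4 / 7.905e-4 = 0.84.

Φ = 0.84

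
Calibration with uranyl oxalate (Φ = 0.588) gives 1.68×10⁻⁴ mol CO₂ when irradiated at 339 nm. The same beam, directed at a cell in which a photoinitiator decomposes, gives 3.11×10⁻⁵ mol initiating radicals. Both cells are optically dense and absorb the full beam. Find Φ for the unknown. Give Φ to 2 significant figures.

Photons absorbed by the actinometer: 1.68×10⁻⁴ / 0.588 = 2.857×10⁻⁴ mol.
Φ(unknown) = 3.11×10⁻⁵ / 2.857×10⁻⁴ = 0.11.

Φ = 0.11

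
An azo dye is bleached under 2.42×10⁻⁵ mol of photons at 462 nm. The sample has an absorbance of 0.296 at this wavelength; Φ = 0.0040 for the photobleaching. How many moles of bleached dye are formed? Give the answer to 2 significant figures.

Fraction absorbed: 1 − 10^(−0.296) = 0.4942.
Photons absorbed: 0.4942 × 2.42×10⁻⁵ = 1.196×10⁻⁵ mol.
Product: Φ × n_abs = 0.0040 × 1.196×10⁻⁵ = 4.784×10⁻⁸ mol.

4.8×10⁻⁸ mol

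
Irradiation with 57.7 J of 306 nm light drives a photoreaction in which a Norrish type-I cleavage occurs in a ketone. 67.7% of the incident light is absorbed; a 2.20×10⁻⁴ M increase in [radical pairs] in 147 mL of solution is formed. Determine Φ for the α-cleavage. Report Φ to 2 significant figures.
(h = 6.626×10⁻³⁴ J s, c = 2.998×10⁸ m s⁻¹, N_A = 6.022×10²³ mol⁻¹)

Product: (2.20×10⁻⁴ M)(0.147 L) = 3.234×10⁻⁵ mol.
Photon energy at 306 nm: hc/λ = (6.626×10⁻³⁴)(2.998×10⁸)/(306×10⁻⁹) = 6.492×10⁻¹⁹ J.
Photons incident: 57.7 / 6.492×10⁻¹⁹ = 8.888×10¹⁹, i.e. 8.888×10¹⁹/6.022×10²³ = 1.476×10⁻⁴ mol.
Photons absorbed: 0.677 × 1.476×10⁻⁴ = 9.993×10⁻⁵ mol.
Φ = 3.234×10⁻⁵ mol / 9.993×10⁻⁵ mol photons = 0.32.

Φ = 0.32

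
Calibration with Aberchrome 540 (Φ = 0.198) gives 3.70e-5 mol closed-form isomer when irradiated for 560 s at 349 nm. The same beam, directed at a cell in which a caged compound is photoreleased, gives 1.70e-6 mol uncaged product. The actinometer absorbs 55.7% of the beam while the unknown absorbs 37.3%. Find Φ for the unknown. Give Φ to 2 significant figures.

Photons absorbed by the actinometer: 3.70e-5 / 0.198 = 1.869e-4 mol.
Incident flux: 1.869e-4 / 0.557 = 3.355e-4 einstein.
Absorbed by unknown: 0.373 × 3.355e-4 = 1.251e-4 mol.
Φ(unknown) = 1.70e-6 / 1.251e-4 = 0.014.

Φ = 0.014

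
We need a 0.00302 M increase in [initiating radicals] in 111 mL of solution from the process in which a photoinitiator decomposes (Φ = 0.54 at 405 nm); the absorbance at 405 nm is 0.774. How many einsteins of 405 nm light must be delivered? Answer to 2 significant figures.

7.5×10⁻⁴ einstein

Product: (0.00302 M)(0.111 L) = 3.352×10⁻⁴ mol.
Photons that must be absorbed: 3.352×10⁻⁴ / 0.54 = 6.207×10⁻⁴ mol.
Fraction absorbed: 1 − 10^(−0.774) = 0.8317.
Incident photons needed: 6.207×10⁻⁴ / 0.8317 = 7.463×10⁻⁴ mol.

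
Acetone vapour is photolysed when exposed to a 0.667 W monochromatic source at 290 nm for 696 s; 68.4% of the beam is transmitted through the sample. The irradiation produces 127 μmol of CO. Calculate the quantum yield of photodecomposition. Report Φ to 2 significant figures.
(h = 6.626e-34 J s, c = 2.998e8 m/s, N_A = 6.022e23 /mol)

Product: 127 μmol = 1.27e-4 mol.
Photon energy at 290 nm: hc/λ = (6.626e-34)(2.998e8)/(290e-9) = 6.850e-19 J.
Energy delivered: (0.667 W)(696 s) = 464.2 J.
Photons incident: 464.2 / 6.850e-19 = 6.777e20, i.e. 6.777e20/6.022e23 = 0.001125 mol.
Fraction absorbed: 1 − 68.4/100 = 0.3160.
Photons absorbed: 0.3160 × 0.001125 = 3.555e-4 mol.
Φ = 1.27e-4 mol / 3.555e-4 mol photons = 0.36.

Φ = 0.36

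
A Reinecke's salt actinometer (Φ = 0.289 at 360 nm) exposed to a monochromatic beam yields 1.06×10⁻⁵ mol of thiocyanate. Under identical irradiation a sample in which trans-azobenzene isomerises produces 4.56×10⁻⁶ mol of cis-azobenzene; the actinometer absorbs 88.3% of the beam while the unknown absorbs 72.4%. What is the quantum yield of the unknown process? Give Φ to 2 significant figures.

Φ = 0.15

Photons absorbed by the actinometer: 1.06×10⁻⁵ / 0.289 = 3.668×10⁻⁵ mol.
Incident flux: 3.668×10⁻⁵ / 0.883 = 4.154×10⁻⁵ einstein.
Absorbed by unknown: 0.724 × 4.154×10⁻⁵ = 3.007×10⁻⁵ mol.
Φ(unknown) = 4.56×10⁻⁶ / 3.007×10⁻⁵ = 0.15.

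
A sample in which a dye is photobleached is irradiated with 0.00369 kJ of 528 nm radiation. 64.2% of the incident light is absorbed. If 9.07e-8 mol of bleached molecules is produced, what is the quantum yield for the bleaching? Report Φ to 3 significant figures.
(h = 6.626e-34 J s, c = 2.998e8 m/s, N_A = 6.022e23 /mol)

Photon energy at 528 nm: hc/λ = (6.626e-34)(2.998e8)/(528e-9) = 3.762e-19 J.
Incident energy: 0.00369 kJ = 3.69 J.
Photons incident: 3.69 / 3.762e-19 = 9.809e18, i.e. 9.809e18/6.022e23 = 1.629e-5 mol.
Photons absorbed: 0.642 × 1.629e-5 = 1.046e-5 mol.
Φ = 9.07e-8 mol / 1.046e-5 mol photons = 0.00867.

Φ = 0.00867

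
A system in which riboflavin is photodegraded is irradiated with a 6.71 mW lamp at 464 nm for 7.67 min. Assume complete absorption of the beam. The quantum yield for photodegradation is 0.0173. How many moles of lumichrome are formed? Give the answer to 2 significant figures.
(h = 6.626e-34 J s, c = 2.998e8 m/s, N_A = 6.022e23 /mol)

2.1e-7 mol

Photon energy at 464 nm: hc/λ = (6.626e-34)(2.998e8)/(464e-9) = 4.281e-19 J.
Energy delivered: (6.71 mW)(460.2 s) = 3.088 J.
Photons incident: 3.088 / 4.281e-19 = 7.213e18, i.e. 7.213e18/6.022e23 = 1.198e-5 mol.
Product: Φ × n_abs = 0.0173 × 1.198e-5 = 2.073e-7 mol.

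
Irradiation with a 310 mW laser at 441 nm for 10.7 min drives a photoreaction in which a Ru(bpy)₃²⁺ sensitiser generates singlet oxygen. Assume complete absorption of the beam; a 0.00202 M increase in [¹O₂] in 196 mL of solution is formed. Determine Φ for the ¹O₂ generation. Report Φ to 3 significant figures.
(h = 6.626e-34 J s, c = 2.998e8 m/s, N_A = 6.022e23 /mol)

Product: (0.00202 M)(0.196 L) = 3.959e-4 mol.
Photon energy at 441 nm: hc/λ = (6.626e-34)(2.998e8)/(441e-9) = 4.504e-19 J.
Energy delivered: (310 mW)(642 s) = 199.0 J.
Photons incident: 199.0 / 4.504e-19 = 4.418e20, i.e. 4.418e20/6.022e23 = 7.336e-4 mol.
Φ = 3.959e-4 mol / 7.336e-4 mol photons = 0.540.

Φ = 0.540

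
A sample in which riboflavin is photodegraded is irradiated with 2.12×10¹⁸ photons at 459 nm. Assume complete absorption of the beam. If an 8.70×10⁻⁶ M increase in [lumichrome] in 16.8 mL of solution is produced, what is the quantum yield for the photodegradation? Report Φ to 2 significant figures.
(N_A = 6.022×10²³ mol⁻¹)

Product: (8.70×10⁻⁶ M)(0.0168 L) = 1.462×10⁻⁷ mol.
Moles of photons: 2.12×10¹⁸ / 6.022×10²³ = 3.520×10⁻⁶ mol.
Φ = 1.462×10⁻⁷ mol / 3.520×10⁻⁶ mol photons = 0.042.

Φ = 0.042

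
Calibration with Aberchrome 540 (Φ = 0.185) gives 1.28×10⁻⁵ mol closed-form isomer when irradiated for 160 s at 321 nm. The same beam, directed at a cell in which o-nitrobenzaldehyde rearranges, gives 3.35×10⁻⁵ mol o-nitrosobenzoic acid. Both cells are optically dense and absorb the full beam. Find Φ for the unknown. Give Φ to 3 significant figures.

Photons absorbed by the actinometer: 1.28×10⁻⁵ / 0.185 = 6.919×10⁻⁵ mol.
Φ(unknown) = 3.35×10⁻⁵ / 6.919×10⁻⁵ = 0.484.

Φ = 0.484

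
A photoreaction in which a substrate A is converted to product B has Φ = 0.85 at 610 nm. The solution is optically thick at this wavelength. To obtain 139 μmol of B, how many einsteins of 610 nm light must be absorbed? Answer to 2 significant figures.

1.6e-4 einstein

Product: 139 μmol = 1.39e-4 mol.
Photons that must be absorbed: 1.39e-4 / 0.85 = 1.635e-4 mol.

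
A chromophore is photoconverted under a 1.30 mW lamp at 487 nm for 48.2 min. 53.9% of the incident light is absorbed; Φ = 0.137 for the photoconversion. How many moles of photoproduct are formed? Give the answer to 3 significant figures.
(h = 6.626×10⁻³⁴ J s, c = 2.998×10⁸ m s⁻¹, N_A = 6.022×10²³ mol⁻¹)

Photon energy at 487 nm: hc/λ = (6.626×10⁻³⁴)(2.998×10⁸)/(487×10⁻⁹) = 4.079×10⁻¹⁹ J.
Energy delivered: (1.30 mW)(2892 s) = 3.760 J.
Photons incident: 3.760 / 4.079×10⁻¹⁹ = 9.218×10¹⁸, i.e. 9.218×10¹⁸/6.022×10²³ = 1.531×10⁻⁵ mol.
Photons absorbed: 0.539 × 1.531×10⁻⁵ = 8.252×10⁻⁶ mol.
Product: Φ × n_abs = 0.137 × 8.252×10⁻⁶ = 1.131×10⁻⁶ mol.

1.13×10⁻⁶ mol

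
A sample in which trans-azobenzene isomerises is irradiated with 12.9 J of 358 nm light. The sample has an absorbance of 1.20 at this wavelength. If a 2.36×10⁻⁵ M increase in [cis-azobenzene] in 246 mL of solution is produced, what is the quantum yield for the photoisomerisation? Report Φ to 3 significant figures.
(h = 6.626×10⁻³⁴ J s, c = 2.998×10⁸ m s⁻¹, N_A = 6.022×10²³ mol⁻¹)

Product: (2.36×10⁻⁵ M)(0.246 L) = 5.806×10⁻⁶ mol.
Photon energy at 358 nm: hc/λ = (6.626×10⁻³⁴)(2.998×10⁸)/(358×10⁻⁹) = 5.549×10⁻¹⁹ J.
Photons incident: 12.9 / 5.549×10⁻¹⁹ = 2.325×10¹⁹, i.e. 2.325×10¹⁹/6.022×10²³ = 3.861×10⁻⁵ mol.
Fraction absorbed: 1 − 10^(−1.20) = 0.9369.
Photons absorbed: 0.9369 × 3.861×10⁻⁵ = 3.617×10⁻⁵ mol.
Φ = 5.806×10⁻⁶ mol / 3.617×10⁻⁵ mol photons = 0.161.

Φ = 0.161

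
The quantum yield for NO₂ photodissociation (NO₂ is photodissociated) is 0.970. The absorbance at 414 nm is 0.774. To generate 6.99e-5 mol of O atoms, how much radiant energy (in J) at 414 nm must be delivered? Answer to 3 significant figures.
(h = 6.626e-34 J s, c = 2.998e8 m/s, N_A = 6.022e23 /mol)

25.0 J

Photons that must be absorbed: 6.99e-5 / 0.970 = 7.206e-5 mol.
Fraction absorbed: 1 − 10^(−0.774) = 0.8317.
Incident photons needed: 7.206e-5 / 0.8317 = 8.664e-5 mol.
Photon energy: hc/λ = 4.798e-19 J; per mole, 2.889e5 J mol⁻¹.
Energy required: 8.664e-5 × 2.889e5 = 25.0 J.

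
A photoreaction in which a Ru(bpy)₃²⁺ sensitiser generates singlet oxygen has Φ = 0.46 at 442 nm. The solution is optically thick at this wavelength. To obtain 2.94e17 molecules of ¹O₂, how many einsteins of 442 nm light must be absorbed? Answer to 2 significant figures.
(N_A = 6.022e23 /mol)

1.1e-6 einstein

Product: 2.94e17 / 6.022e23 = 4.882e-7 mol.
Photons that must be absorbed: 4.882e-7 / 0.46 = 1.061e-6 mol.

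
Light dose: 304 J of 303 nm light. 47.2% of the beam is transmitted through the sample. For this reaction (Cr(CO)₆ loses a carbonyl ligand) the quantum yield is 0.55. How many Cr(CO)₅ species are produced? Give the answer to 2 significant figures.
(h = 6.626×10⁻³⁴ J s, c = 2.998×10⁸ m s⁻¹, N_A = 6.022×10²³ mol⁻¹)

1.3×10²⁰ species

Photon energy at 303 nm: hc/λ = (6.626×10⁻³⁴)(2.998×10⁸)/(303×10⁻⁹) = 6.556×10⁻¹⁹ J.
Photons incident: 304 / 6.556×10⁻¹⁹ = 4.637×10²⁰, i.e. 4.637×10²⁰/6.022×10²³ = 7.700×10⁻⁴ mol.
Fraction absorbed: 1 − 47.2/100 = 0.5280.
Photons absorbed: 0.5280 × 7.700×10⁻⁴ = 4.066×10⁻⁴ mol.
Product: Φ × n_abs = 0.55 × 4.066×10⁻⁴ = 2.236×10⁻⁴ mol.
As a count: 2.236×10⁻⁴ × 6.022×10²³ = 1.3×10²⁰.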